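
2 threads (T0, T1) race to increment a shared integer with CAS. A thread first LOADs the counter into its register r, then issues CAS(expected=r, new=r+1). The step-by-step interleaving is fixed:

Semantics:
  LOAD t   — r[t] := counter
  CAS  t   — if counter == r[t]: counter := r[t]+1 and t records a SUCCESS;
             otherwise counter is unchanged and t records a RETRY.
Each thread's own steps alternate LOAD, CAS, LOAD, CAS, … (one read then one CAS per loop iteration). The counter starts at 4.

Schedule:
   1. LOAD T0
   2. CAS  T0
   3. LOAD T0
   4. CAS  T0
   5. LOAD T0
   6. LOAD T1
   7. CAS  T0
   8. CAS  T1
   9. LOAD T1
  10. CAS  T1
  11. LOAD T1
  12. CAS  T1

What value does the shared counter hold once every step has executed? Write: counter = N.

counter = 9

   1) LOAD T0:  M=4  r_T0=4
   2) CAS  T0:  M=5  r_T0=4 ✓
   3) LOAD T0:  M=5  r_T0=5
   4) CAS  T0:  M=6  r_T0=5 ✓
   5) LOAD T0:  M=6  r_T0=6
   6) LOAD T1:  M=6  r_T1=6
   7) CAS  T0:  M=7  r_T0=6 ✓
   8) CAS  T1:  M=7  r_T1=6 ✗
   9) LOAD T1:  M=7  r_T1=7
  10) CAS  T1:  M=8  r_T1=7 ✓
  11) LOAD T1:  M=8  r_T1=8
  12) CAS  T1:  M=9  r_T1=8 ✓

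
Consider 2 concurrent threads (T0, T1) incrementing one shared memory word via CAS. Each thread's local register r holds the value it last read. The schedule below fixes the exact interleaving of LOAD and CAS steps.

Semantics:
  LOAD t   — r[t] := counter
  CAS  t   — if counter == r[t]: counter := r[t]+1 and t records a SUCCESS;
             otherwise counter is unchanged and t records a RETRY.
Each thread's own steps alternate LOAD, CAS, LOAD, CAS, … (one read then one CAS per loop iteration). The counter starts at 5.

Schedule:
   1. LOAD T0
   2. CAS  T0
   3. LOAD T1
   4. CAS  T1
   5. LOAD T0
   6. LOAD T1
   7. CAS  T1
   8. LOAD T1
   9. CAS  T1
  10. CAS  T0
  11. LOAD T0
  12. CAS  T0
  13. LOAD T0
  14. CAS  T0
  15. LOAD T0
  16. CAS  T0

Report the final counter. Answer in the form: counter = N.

counter = 12

   1) LOAD T0:  M=5  r_T0=5
   2) CAS  T0:  M=6  r_T0=5 ✓
   3) LOAD T1:  M=6  r_T1=6
   4) CAS  T1:  M=7  r_T1=6 ✓
   5) LOAD T0:  M=7  r_T0=7
   6) LOAD T1:  M=7  r_T1=7
   7) CAS  T1:  M=8  r_T1=7 ✓
   8) LOAD T1:  M=8  r_T1=8
   9) CAS  T1:  M=9  r_T1=8 ✓
  10) CAS  T0:  M=9  r_T0=7 ✗
  11) LOAD T0:  M=9  r_T0=9
  12) CAS  T0:  M=10  r_T0=9 ✓
  13) LOAD T0:  M=10  r_T0=10
  14) CAS  T0:  M=11  r_T0=10 ✓
  15) LOAD T0:  M=11  r_T0=11
  16) CAS  T0:  M=12  r_T0=11 ✓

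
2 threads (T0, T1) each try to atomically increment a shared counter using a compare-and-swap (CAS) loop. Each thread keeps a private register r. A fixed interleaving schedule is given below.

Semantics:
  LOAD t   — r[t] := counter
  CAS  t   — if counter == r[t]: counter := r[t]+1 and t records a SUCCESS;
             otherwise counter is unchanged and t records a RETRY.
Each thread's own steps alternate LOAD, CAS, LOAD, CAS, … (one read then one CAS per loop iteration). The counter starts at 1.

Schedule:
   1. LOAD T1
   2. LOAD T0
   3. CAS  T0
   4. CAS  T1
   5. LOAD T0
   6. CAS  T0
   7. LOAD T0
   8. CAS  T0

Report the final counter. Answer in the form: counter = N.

counter = 4

[1] T1.load  rd  (counter 1, T1.r 1)
[2] T0.load  rd  (counter 1, T0.r 1)
[3] T0.cas  hit  (counter 2, T0.r 1)
[4] T1.cas  miss  (counter 2, T1.r 1)
[5] T0.load  rd  (counter 2, T0.r 2)
[6] T0.cas  hit  (counter 3, T0.r 2)
[7] T0.load  rd  (counter 3, T0.r 3)
[8] T0.cas  hit  (counter 4, T0.r 3)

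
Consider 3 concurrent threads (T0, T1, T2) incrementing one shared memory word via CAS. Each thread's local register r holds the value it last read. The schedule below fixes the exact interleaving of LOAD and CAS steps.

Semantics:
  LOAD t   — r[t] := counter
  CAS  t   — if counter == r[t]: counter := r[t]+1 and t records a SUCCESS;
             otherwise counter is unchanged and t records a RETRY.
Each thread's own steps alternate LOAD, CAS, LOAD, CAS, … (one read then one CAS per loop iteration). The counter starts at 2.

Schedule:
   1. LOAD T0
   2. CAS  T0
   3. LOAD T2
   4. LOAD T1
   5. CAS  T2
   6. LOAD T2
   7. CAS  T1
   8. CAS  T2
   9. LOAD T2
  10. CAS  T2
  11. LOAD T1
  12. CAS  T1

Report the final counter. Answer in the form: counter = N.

counter = 7

[1] T0.load  rd  (counter 2, T0.r 2)
[2] T0.cas  hit  (counter 3, T0.r 2)
[3] T2.load  rd  (counter 3, T2.r 3)
[4] T1.load  rd  (counter 3, T1.r 3)
[5] T2.cas  hit  (counter 4, T2.r 3)
[6] T2.load  rd  (counter 4, T2.r 4)
[7] T1.cas  miss  (counter 4, T1.r 3)
[8] T2.cas  hit  (counter 5, T2.r 4)
[9] T2.load  rd  (counter 5, T2.r 5)
[10] T2.cas  hit  (counter 6, T2.r 5)
[11] T1.load  rd  (counter 6, T1.r 6)
[12] T1.cas  hit  (counter 7, T1.r 6)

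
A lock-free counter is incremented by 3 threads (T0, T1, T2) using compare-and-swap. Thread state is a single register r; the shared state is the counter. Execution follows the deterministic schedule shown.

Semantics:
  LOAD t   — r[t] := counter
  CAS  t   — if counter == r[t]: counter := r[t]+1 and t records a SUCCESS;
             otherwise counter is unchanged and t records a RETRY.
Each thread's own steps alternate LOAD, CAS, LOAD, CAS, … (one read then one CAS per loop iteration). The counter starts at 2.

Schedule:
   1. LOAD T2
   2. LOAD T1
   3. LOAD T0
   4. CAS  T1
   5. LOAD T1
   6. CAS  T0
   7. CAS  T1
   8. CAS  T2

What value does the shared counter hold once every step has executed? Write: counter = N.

#1 T2 reads 2
#2 T1 reads 2
#3 T0 reads 2
#4 T1 CAS(2→3) writes; counter now 3
#5 T1 reads 3
#6 T0 CAS(2→3) fails; counter now 3
#7 T1 CAS(3→4) writes; counter now 4
#8 T2 CAS(2→3) fails; counter now 4

counter = 4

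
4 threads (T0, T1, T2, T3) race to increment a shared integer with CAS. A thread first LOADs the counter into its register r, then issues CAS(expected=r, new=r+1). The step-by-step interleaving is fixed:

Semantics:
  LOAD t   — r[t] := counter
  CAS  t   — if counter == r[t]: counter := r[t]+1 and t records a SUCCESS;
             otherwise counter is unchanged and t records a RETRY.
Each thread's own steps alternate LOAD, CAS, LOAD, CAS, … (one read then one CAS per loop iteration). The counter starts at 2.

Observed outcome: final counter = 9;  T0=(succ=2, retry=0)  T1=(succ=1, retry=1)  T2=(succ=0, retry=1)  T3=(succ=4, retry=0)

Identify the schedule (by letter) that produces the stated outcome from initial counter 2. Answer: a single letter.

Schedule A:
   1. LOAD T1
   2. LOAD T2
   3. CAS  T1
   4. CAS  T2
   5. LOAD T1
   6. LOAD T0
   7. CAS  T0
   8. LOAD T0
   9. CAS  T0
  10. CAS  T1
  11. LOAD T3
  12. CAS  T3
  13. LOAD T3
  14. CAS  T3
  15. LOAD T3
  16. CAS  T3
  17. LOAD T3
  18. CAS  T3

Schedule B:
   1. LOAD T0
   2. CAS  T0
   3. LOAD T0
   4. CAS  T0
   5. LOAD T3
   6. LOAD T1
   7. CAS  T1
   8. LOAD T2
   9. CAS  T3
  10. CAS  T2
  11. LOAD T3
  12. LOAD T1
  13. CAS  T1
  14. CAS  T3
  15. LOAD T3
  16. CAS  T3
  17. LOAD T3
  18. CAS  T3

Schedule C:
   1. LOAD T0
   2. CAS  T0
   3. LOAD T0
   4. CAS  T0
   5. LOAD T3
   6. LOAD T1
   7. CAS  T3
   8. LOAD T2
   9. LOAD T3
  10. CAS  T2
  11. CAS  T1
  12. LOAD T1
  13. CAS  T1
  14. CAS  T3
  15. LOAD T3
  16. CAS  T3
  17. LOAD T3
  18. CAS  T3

A

Run A:
1. LOAD T1 → mem=2 r[T1]=2 [LOAD]
2. LOAD T2 → mem=2 r[T2]=2 [LOAD]
3. CAS T1 → mem=3 r[T1]=2 [OK]
4. CAS T2 → mem=3 r[T2]=2 [RETRY]
5. LOAD T1 → mem=3 r[T1]=3 [LOAD]
6. LOAD T0 → mem=3 r[T0]=3 [LOAD]
7. CAS T0 → mem=4 r[T0]=3 [OK]
8. LOAD T0 → mem=4 r[T0]=4 [LOAD]
9. CAS T0 → mem=5 r[T0]=4 [OK]
10. CAS T1 → mem=5 r[T1]=3 [RETRY]
11. LOAD T3 → mem=5 r[T3]=5 [LOAD]
12. CAS T3 → mem=6 r[T3]=5 [OK]
13. LOAD T3 → mem=6 r[T3]=6 [LOAD]
14. CAS T3 → mem=7 r[T3]=6 [OK]
15. LOAD T3 → mem=7 r[T3]=7 [LOAD]
16. CAS T3 → mem=8 r[T3]=7 [OK]
17. LOAD T3 → mem=8 r[T3]=8 [LOAD]
18. CAS T3 → mem=9 r[T3]=8 [OK]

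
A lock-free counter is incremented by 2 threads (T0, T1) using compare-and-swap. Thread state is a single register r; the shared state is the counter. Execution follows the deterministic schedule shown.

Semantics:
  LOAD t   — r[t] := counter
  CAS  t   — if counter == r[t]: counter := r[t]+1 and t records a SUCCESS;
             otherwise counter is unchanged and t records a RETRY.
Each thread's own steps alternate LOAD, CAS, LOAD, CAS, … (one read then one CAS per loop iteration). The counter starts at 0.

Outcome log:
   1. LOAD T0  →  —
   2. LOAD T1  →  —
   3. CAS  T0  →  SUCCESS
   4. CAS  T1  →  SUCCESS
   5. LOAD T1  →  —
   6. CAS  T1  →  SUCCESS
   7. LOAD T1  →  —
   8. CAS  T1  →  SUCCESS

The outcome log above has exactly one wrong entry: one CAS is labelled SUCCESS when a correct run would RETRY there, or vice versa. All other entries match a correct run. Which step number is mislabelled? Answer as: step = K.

step = 4

Reference trace:
#1 T0 reads 0
#2 T1 reads 0
#3 T0 CAS(0→1) writes; counter now 1
#4 T1 CAS(0→1) fails; counter now 1
#5 T1 reads 1
#6 T1 CAS(1→2) writes; counter now 2
#7 T1 reads 2
#8 T1 CAS(2→3) writes; counter now 3
Log disagrees first at step 4.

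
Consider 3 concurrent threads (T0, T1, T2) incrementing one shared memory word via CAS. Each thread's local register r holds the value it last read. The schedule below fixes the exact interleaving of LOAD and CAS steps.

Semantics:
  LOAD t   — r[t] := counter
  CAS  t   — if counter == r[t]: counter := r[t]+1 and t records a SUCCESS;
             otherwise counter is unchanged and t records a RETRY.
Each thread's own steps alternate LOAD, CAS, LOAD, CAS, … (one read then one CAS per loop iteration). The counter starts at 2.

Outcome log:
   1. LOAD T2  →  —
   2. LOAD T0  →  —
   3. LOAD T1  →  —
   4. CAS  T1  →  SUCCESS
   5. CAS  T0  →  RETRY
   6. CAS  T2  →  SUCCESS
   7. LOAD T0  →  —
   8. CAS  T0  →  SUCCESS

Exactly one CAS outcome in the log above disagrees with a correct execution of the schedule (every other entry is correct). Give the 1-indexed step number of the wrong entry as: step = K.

step = 6

Re-executing:
   1) LOAD T2:  M=2  r_T2=2
   2) LOAD T0:  M=2  r_T0=2
   3) LOAD T1:  M=2  r_T1=2
   4) CAS  T1:  M=3  r_T1=2 ✓
   5) CAS  T0:  M=3  r_T0=2 ✗
   6) CAS  T2:  M=3  r_T2=2 ✗
   7) LOAD T0:  M=3  r_T0=3
   8) CAS  T0:  M=4  r_T0=3 ✓
Flip is step 6.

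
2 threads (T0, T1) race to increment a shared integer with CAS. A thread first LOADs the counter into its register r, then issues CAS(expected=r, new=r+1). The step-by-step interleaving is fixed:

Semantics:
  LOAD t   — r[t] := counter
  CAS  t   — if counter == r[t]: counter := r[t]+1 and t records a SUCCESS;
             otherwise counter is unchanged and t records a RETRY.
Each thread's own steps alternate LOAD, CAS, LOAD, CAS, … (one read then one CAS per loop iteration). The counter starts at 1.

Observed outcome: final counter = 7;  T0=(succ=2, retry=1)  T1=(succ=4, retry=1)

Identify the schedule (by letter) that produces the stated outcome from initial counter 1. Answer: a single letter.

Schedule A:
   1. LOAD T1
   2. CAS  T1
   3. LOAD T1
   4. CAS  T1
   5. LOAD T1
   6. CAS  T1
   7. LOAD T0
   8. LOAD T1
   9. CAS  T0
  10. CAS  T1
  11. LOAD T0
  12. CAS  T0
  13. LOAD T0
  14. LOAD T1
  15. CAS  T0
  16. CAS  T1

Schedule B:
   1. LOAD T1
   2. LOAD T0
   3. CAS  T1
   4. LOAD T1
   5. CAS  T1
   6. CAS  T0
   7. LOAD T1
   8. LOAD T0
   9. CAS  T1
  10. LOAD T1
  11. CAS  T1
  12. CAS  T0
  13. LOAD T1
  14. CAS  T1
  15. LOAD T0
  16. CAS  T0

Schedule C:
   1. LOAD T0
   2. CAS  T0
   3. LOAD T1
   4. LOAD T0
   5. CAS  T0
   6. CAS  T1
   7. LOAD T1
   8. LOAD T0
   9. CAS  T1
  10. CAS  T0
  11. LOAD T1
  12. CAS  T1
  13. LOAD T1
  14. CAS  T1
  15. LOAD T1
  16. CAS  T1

C

Run C:
   1) LOAD T0:  M=1  r_T0=1
   2) CAS  T0:  M=2  r_T0=1 ✓
   3) LOAD T1:  M=2  r_T1=2
   4) LOAD T0:  M=2  r_T0=2
   5) CAS  T0:  M=3  r_T0=2 ✓
   6) CAS  T1:  M=3  r_T1=2 ✗
   7) LOAD T1:  M=3  r_T1=3
   8) LOAD T0:  M=3  r_T0=3
   9) CAS  T1:  M=4  r_T1=3 ✓
  10) CAS  T0:  M=4  r_T0=3 ✗
  11) LOAD T1:  M=4  r_T1=4
  12) CAS  T1:  M=5  r_T1=4 ✓
  13) LOAD T1:  M=5  r_T1=5
  14) CAS  T1:  M=6  r_T1=5 ✓
  15) LOAD T1:  M=6  r_T1=6
  16) CAS  T1:  M=7  r_T1=6 ✓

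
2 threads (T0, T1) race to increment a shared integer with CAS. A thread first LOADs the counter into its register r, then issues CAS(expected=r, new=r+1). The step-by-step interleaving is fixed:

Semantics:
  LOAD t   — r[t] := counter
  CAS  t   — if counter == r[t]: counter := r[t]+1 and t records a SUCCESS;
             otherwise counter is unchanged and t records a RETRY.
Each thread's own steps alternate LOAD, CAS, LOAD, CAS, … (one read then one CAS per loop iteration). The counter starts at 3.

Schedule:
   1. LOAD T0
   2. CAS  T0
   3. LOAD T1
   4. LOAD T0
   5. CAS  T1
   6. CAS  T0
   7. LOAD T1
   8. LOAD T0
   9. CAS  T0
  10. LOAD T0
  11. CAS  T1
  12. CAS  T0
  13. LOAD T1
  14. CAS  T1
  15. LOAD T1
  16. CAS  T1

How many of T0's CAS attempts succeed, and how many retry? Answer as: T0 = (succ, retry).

step 1: T0 LOAD ⇒ load; ctr=3 reg=3
step 2: T0 CAS ⇒ ok; ctr=4 reg=3
step 3: T1 LOAD ⇒ load; ctr=4 reg=4
step 4: T0 LOAD ⇒ load; ctr=4 reg=4
step 5: T1 CAS ⇒ ok; ctr=5 reg=4
step 6: T0 CAS ⇒ retry; ctr=5 reg=4
step 7: T1 LOAD ⇒ load; ctr=5 reg=5
step 8: T0 LOAD ⇒ load; ctr=5 reg=5
step 9: T0 CAS ⇒ ok; ctr=6 reg=5
step 10: T0 LOAD ⇒ load; ctr=6 reg=6
step 11: T1 CAS ⇒ retry; ctr=6 reg=5
step 12: T0 CAS ⇒ ok; ctr=7 reg=6
step 13: T1 LOAD ⇒ load; ctr=7 reg=7
step 14: T1 CAS ⇒ ok; ctr=8 reg=7
step 15: T1 LOAD ⇒ load; ctr=8 reg=8
step 16: T1 CAS ⇒ ok; ctr=9 reg=8

T0 = (3, 1)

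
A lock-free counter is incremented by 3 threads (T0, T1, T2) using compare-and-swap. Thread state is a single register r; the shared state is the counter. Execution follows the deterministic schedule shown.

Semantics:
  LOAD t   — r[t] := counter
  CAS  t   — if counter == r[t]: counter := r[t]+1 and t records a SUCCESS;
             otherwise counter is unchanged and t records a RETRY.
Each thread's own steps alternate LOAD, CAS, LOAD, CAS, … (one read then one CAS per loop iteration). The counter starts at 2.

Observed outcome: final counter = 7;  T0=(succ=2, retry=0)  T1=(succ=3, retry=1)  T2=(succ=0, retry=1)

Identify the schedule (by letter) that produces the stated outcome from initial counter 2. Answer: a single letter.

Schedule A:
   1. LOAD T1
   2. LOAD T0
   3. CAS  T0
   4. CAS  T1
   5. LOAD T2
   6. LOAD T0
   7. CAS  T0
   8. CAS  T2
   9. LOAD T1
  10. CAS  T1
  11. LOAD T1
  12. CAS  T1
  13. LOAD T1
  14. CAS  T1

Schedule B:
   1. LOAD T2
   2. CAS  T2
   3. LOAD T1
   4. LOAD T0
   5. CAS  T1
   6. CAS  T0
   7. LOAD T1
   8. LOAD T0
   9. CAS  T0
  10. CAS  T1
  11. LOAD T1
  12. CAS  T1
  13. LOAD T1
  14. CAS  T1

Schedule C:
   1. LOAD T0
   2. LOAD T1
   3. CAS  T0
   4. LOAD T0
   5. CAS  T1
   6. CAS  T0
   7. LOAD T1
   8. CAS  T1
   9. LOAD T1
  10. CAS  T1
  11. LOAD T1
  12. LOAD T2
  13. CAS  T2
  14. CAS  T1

A

Simulating candidate A:
#1 T1 reads 2
#2 T0 reads 2
#3 T0 CAS(2→3) writes; counter now 3
#4 T1 CAS(2→3) fails; counter now 3
#5 T2 reads 3
#6 T0 reads 3
#7 T0 CAS(3→4) writes; counter now 4
#8 T2 CAS(3→4) fails; counter now 4
#9 T1 reads 4
#10 T1 CAS(4→5) writes; counter now 5
#11 T1 reads 5
#12 T1 CAS(5→6) writes; counter now 6
#13 T1 reads 6
#14 T1 CAS(6→7) writes; counter now 7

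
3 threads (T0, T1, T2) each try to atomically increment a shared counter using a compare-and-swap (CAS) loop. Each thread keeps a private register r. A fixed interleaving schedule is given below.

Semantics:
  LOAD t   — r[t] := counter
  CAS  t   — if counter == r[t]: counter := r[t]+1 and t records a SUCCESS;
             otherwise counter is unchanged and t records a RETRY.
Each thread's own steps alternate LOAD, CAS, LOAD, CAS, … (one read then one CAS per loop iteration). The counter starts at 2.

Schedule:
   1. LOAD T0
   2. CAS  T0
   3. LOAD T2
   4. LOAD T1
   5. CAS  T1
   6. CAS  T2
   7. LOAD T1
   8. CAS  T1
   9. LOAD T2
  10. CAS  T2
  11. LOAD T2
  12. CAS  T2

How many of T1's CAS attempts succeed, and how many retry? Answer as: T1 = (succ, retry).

T1 = (2, 0)

1. LOAD T0 → mem=2 r[T0]=2 [LOAD]
2. CAS T0 → mem=3 r[T0]=2 [OK]
3. LOAD T2 → mem=3 r[T2]=3 [LOAD]
4. LOAD T1 → mem=3 r[T1]=3 [LOAD]
5. CAS T1 → mem=4 r[T1]=3 [OK]
6. CAS T2 → mem=4 r[T2]=3 [RETRY]
7. LOAD T1 → mem=4 r[T1]=4 [LOAD]
8. CAS T1 → mem=5 r[T1]=4 [OK]
9. LOAD T2 → mem=5 r[T2]=5 [LOAD]
10. CAS T2 → mem=6 r[T2]=5 [OK]
11. LOAD T2 → mem=6 r[T2]=6 [LOAD]
12. CAS T2 → mem=7 r[T2]=6 [OK]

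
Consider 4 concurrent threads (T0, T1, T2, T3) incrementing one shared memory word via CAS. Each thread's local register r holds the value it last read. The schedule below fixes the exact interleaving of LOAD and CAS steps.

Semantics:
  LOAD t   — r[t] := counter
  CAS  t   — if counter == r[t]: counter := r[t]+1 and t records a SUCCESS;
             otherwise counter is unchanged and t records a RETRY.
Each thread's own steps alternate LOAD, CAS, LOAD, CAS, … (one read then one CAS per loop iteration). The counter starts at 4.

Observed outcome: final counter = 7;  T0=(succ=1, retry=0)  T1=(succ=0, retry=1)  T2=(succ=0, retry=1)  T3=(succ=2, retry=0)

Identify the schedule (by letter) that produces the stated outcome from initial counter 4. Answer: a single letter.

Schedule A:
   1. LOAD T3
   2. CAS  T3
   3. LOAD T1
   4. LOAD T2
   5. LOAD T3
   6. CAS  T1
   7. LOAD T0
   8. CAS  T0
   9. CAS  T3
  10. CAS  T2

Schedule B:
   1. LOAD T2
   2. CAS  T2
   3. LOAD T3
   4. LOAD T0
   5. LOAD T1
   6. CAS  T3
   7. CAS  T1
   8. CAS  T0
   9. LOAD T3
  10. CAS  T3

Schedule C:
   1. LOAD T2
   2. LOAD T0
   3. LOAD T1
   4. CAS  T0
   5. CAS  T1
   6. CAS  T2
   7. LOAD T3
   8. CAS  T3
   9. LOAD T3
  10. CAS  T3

Simulating candidate C:
1. LOAD T2 → mem=4 r[T2]=4 [LOAD]
2. LOAD T0 → mem=4 r[T0]=4 [LOAD]
3. LOAD T1 → mem=4 r[T1]=4 [LOAD]
4. CAS T0 → mem=5 r[T0]=4 [OK]
5. CAS T1 → mem=5 r[T1]=4 [RETRY]
6. CAS T2 → mem=5 r[T2]=4 [RETRY]
7. LOAD T3 → mem=5 r[T3]=5 [LOAD]
8. CAS T3 → mem=6 r[T3]=5 [OK]
9. LOAD T3 → mem=6 r[T3]=6 [LOAD]
10. CAS T3 → mem=7 r[T3]=6 [OK]

C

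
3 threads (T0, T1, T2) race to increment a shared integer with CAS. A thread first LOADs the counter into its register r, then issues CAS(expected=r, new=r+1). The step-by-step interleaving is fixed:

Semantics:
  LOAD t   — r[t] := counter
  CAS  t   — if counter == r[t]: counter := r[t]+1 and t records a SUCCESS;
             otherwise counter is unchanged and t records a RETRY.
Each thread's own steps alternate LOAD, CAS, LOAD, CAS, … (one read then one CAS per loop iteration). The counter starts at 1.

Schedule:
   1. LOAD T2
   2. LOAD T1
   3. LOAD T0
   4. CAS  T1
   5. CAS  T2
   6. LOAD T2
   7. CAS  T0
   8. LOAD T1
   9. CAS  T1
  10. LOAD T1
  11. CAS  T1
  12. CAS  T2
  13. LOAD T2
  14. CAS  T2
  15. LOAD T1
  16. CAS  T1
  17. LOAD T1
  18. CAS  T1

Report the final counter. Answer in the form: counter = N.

counter = 7

#1 T2 reads 1
#2 T1 reads 1
#3 T0 reads 1
#4 T1 CAS(1→2) writes; counter now 2
#5 T2 CAS(1→2) fails; counter now 2
#6 T2 reads 2
#7 T0 CAS(1→2) fails; counter now 2
#8 T1 reads 2
#9 T1 CAS(2→3) writes; counter now 3
#10 T1 reads 3
#11 T1 CAS(3→4) writes; counter now 4
#12 T2 CAS(2→3) fails; counter now 4
#13 T2 reads 4
#14 T2 CAS(4→5) writes; counter now 5
#15 T1 reads 5
#16 T1 CAS(5→6) writes; counter now 6
#17 T1 reads 6
#18 T1 CAS(6→7) writes; counter now 7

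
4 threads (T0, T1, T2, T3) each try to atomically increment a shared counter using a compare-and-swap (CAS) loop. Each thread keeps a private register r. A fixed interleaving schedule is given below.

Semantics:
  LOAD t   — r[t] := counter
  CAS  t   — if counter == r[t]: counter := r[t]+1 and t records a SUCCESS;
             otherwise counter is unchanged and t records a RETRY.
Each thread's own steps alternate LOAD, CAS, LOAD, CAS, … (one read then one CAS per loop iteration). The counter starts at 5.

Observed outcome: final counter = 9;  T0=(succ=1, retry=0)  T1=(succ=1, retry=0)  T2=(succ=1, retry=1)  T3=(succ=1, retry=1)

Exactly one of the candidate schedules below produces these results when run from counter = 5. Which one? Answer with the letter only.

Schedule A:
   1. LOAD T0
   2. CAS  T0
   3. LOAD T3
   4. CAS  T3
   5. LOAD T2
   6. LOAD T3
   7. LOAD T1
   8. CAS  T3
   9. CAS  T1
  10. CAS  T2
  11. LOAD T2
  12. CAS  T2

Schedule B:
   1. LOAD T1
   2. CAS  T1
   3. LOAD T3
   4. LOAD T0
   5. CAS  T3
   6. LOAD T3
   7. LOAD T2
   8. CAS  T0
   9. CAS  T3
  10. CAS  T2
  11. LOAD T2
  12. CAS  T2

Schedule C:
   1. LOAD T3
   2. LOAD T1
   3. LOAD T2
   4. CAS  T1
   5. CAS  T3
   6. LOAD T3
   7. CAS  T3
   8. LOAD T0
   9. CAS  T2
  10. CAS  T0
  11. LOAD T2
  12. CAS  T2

C

Run C:
   1) LOAD T3:  M=5  r_T3=5
   2) LOAD T1:  M=5  r_T1=5
   3) LOAD T2:  M=5  r_T2=5
   4) CAS  T1:  M=6  r_T1=5 ✓
   5) CAS  T3:  M=6  r_T3=5 ✗
   6) LOAD T3:  M=6  r_T3=6
   7) CAS  T3:  M=7  r_T3=6 ✓
   8) LOAD T0:  M=7  r_T0=7
   9) CAS  T2:  M=7  r_T2=5 ✗
  10) CAS  T0:  M=8  r_T0=7 ✓
  11) LOAD T2:  M=8  r_T2=8
  12) CAS  T2:  M=9  r_T2=8 ✓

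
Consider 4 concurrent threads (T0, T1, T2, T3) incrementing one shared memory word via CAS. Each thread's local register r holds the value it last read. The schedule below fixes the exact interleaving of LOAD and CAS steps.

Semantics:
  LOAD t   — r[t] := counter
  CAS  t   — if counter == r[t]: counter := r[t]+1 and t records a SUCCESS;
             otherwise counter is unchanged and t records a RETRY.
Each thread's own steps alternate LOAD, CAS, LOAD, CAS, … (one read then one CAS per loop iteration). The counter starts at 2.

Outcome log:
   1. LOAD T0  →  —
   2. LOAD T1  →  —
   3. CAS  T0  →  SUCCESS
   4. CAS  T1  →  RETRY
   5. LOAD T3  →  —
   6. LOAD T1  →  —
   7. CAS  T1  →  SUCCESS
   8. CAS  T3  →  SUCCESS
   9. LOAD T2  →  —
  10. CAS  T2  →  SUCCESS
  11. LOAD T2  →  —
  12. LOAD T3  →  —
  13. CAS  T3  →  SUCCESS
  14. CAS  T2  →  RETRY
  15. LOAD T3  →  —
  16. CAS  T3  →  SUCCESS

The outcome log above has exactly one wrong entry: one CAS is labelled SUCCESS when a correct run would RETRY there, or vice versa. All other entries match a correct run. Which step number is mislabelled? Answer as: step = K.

step = 8

Re-executing:
step 1: T0 LOAD ⇒ load; ctr=2 reg=2
step 2: T1 LOAD ⇒ load; ctr=2 reg=2
step 3: T0 CAS ⇒ ok; ctr=3 reg=2
step 4: T1 CAS ⇒ retry; ctr=3 reg=2
step 5: T3 LOAD ⇒ load; ctr=3 reg=3
step 6: T1 LOAD ⇒ load; ctr=3 reg=3
step 7: T1 CAS ⇒ ok; ctr=4 reg=3
step 8: T3 CAS ⇒ retry; ctr=4 reg=3
step 9: T2 LOAD ⇒ load; ctr=4 reg=4
step 10: T2 CAS ⇒ ok; ctr=5 reg=4
step 11: T2 LOAD ⇒ load; ctr=5 reg=5
step 12: T3 LOAD ⇒ load; ctr=5 reg=5
step 13: T3 CAS ⇒ ok; ctr=6 reg=5
step 14: T2 CAS ⇒ retry; ctr=6 reg=5
step 15: T3 LOAD ⇒ load; ctr=6 reg=6
step 16: T3 CAS ⇒ ok; ctr=7 reg=6
Mismatch at 8.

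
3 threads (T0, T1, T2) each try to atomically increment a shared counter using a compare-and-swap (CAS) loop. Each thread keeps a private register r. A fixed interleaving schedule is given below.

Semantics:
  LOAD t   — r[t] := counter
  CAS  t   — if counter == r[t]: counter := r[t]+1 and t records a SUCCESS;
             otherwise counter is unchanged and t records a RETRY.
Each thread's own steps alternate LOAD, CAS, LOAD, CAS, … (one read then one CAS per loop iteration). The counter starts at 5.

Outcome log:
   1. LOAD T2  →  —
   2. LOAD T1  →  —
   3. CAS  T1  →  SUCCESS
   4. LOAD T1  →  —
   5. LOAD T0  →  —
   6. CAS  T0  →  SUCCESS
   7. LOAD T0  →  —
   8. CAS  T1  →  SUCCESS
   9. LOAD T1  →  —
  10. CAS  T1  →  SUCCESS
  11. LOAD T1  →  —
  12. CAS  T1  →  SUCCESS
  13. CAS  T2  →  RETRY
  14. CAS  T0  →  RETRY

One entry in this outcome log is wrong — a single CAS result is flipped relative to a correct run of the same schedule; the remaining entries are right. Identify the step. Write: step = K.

Correct run:
1. LOAD T2 → mem=5 r[T2]=5 [LOAD]
2. LOAD T1 → mem=5 r[T1]=5 [LOAD]
3. CAS T1 → mem=6 r[T1]=5 [OK]
4. LOAD T1 → mem=6 r[T1]=6 [LOAD]
5. LOAD T0 → mem=6 r[T0]=6 [LOAD]
6. CAS T0 → mem=7 r[T0]=6 [OK]
7. LOAD T0 → mem=7 r[T0]=7 [LOAD]
8. CAS T1 → mem=7 r[T1]=6 [RETRY]
9. LOAD T1 → mem=7 r[T1]=7 [LOAD]
10. CAS T1 → mem=8 r[T1]=7 [OK]
11. LOAD T1 → mem=8 r[T1]=8 [LOAD]
12. CAS T1 → mem=9 r[T1]=8 [OK]
13. CAS T2 → mem=9 r[T2]=5 [RETRY]
14. CAS T0 → mem=9 r[T0]=7 [RETRY]
Mismatch at 8.

step = 8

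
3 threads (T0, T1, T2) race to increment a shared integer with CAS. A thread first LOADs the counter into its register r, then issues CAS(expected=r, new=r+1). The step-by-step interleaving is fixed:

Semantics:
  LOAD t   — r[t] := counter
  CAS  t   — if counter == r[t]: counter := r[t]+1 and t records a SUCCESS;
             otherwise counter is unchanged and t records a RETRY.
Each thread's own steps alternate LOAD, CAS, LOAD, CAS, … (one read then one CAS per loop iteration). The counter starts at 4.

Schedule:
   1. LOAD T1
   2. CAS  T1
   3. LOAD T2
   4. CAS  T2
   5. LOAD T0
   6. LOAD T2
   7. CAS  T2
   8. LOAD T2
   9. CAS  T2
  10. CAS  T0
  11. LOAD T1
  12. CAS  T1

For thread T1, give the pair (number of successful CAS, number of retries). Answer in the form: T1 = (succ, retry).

1. LOAD T1 → mem=4 r[T1]=4 [LOAD]
2. CAS T1 → mem=5 r[T1]=4 [OK]
3. LOAD T2 → mem=5 r[T2]=5 [LOAD]
4. CAS T2 → mem=6 r[T2]=5 [OK]
5. LOAD T0 → mem=6 r[T0]=6 [LOAD]
6. LOAD T2 → mem=6 r[T2]=6 [LOAD]
7. CAS T2 → mem=7 r[T2]=6 [OK]
8. LOAD T2 → mem=7 r[T2]=7 [LOAD]
9. CAS T2 → mem=8 r[T2]=7 [OK]
10. CAS T0 → mem=8 r[T0]=6 [RETRY]
11. LOAD T1 → mem=8 r[T1]=8 [LOAD]
12. CAS T1 → mem=9 r[T1]=8 [OK]

T1 = (2, 0)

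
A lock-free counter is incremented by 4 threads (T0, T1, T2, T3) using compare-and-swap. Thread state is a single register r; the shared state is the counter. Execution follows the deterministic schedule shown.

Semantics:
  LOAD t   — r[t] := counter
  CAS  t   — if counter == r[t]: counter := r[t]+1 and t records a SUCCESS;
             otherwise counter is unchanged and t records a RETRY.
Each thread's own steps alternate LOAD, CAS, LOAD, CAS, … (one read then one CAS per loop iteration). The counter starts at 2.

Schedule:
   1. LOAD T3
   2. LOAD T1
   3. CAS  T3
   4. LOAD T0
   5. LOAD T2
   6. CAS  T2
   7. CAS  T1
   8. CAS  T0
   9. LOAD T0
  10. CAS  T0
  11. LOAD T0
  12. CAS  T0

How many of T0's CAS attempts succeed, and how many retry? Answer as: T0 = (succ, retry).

   1) LOAD T3:  M=2  r_T3=2
   2) LOAD T1:  M=2  r_T1=2
   3) CAS  T3:  M=3  r_T3=2 ✓
   4) LOAD T0:  M=3  r_T0=3
   5) LOAD T2:  M=3  r_T2=3
   6) CAS  T2:  M=4  r_T2=3 ✓
   7) CAS  T1:  M=4  r_T1=2 ✗
   8) CAS  T0:  M=4  r_T0=3 ✗
   9) LOAD T0:  M=4  r_T0=4
  10) CAS  T0:  M=5  r_T0=4 ✓
  11) LOAD T0:  M=5  r_T0=5
  12) CAS  T0:  M=6  r_T0=5 ✓

T0 = (2, 1)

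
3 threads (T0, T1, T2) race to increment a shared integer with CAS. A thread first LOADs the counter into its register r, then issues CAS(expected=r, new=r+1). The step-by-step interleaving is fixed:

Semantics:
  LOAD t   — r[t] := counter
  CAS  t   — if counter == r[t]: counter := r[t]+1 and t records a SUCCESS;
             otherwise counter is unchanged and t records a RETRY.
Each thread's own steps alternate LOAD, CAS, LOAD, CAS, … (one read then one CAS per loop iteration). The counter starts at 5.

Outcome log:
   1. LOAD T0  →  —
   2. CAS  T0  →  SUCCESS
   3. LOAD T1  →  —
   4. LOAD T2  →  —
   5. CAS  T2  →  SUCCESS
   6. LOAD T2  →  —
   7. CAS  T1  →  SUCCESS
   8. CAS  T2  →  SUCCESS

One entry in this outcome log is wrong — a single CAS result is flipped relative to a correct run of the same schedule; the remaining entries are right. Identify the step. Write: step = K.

step = 7

Re-executing:
1. LOAD T0 → mem=5 r[T0]=5 [LOAD]
2. CAS T0 → mem=6 r[T0]=5 [OK]
3. LOAD T1 → mem=6 r[T1]=6 [LOAD]
4. LOAD T2 → mem=6 r[T2]=6 [LOAD]
5. CAS T2 → mem=7 r[T2]=6 [OK]
6. LOAD T2 → mem=7 r[T2]=7 [LOAD]
7. CAS T1 → mem=7 r[T1]=6 [RETRY]
8. CAS T2 → mem=8 r[T2]=7 [OK]
Mismatch at 7.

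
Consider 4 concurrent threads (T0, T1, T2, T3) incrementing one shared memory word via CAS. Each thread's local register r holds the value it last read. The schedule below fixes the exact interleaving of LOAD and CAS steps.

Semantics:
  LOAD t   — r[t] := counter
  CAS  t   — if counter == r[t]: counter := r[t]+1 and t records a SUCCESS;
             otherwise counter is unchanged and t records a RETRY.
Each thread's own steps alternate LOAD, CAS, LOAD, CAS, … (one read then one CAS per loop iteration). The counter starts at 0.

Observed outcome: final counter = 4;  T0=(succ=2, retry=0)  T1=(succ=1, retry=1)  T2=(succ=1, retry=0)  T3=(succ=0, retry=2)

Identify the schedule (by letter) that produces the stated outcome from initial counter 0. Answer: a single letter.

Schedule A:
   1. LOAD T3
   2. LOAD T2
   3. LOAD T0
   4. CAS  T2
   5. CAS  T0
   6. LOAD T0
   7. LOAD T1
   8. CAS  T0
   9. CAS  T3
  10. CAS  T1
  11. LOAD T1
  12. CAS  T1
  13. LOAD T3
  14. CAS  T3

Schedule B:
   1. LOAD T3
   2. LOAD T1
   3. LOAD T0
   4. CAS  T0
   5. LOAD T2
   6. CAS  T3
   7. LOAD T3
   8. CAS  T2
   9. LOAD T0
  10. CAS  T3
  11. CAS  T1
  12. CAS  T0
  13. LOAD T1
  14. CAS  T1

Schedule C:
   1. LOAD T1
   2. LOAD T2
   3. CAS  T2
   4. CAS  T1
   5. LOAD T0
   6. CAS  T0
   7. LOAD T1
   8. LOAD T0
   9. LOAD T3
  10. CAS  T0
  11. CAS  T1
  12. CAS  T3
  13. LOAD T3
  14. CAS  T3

Run B:
[1] T3.load  rd  (counter 0, T3.r 0)
[2] T1.load  rd  (counter 0, T1.r 0)
[3] T0.load  rd  (counter 0, T0.r 0)
[4] T0.cas  hit  (counter 1, T0.r 0)
[5] T2.load  rd  (counter 1, T2.r 1)
[6] T3.cas  miss  (counter 1, T3.r 0)
[7] T3.load  rd  (counter 1, T3.r 1)
[8] T2.cas  hit  (counter 2, T2.r 1)
[9] T0.load  rd  (counter 2, T0.r 2)
[10] T3.cas  miss  (counter 2, T3.r 1)
[11] T1.cas  miss  (counter 2, T1.r 0)
[12] T0.cas  hit  (counter 3, T0.r 2)
[13] T1.load  rd  (counter 3, T1.r 3)
[14] T1.cas  hit  (counter 4, T1.r 3)

B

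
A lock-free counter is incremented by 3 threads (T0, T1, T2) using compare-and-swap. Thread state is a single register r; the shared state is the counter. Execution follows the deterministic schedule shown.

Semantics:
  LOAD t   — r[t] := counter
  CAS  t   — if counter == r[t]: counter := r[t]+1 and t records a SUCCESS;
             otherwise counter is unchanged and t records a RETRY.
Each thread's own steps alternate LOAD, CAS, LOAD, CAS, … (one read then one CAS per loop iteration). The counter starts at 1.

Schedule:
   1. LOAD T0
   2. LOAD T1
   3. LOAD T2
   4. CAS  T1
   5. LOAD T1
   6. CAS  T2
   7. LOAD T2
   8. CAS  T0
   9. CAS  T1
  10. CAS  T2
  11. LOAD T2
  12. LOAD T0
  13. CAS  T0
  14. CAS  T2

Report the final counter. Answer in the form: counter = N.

counter = 4

1. LOAD T0 → mem=1 r[T0]=1 [LOAD]
2. LOAD T1 → mem=1 r[T1]=1 [LOAD]
3. LOAD T2 → mem=1 r[T2]=1 [LOAD]
4. CAS T1 → mem=2 r[T1]=1 [OK]
5. LOAD T1 → mem=2 r[T1]=2 [LOAD]
6. CAS T2 → mem=2 r[T2]=1 [RETRY]
7. LOAD T2 → mem=2 r[T2]=2 [LOAD]
8. CAS T0 → mem=2 r[T0]=1 [RETRY]
9. CAS T1 → mem=3 r[T1]=2 [OK]
10. CAS T2 → mem=3 r[T2]=2 [RETRY]
11. LOAD T2 → mem=3 r[T2]=3 [LOAD]
12. LOAD T0 → mem=3 r[T0]=3 [LOAD]
13. CAS T0 → mem=4 r[T0]=3 [OK]
14. CAS T2 → mem=4 r[T2]=3 [RETRY]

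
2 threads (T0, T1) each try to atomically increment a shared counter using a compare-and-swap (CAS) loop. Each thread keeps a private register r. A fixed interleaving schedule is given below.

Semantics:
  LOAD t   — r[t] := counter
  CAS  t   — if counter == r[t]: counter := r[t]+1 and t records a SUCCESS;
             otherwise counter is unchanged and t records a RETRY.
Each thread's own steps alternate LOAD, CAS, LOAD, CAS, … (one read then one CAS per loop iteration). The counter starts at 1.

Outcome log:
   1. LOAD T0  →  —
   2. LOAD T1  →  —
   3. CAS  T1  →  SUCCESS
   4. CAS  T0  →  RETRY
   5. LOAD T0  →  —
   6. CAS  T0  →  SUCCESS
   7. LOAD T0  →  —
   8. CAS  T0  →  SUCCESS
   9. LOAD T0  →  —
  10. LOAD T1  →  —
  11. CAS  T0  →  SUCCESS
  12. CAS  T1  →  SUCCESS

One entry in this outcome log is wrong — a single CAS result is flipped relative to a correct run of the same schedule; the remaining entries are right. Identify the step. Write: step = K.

step = 12

Reference trace:
1. LOAD T0 → mem=1 r[T0]=1 [LOAD]
2. LOAD T1 → mem=1 r[T1]=1 [LOAD]
3. CAS T1 → mem=2 r[T1]=1 [OK]
4. CAS T0 → mem=2 r[T0]=1 [RETRY]
5. LOAD T0 → mem=2 r[T0]=2 [LOAD]
6. CAS T0 → mem=3 r[T0]=2 [OK]
7. LOAD T0 → mem=3 r[T0]=3 [LOAD]
8. CAS T0 → mem=4 r[T0]=3 [OK]
9. LOAD T0 → mem=4 r[T0]=4 [LOAD]
10. LOAD T1 → mem=4 r[T1]=4 [LOAD]
11. CAS T0 → mem=5 r[T0]=4 [OK]
12. CAS T1 → mem=5 r[T1]=4 [RETRY]
Mismatch at 12.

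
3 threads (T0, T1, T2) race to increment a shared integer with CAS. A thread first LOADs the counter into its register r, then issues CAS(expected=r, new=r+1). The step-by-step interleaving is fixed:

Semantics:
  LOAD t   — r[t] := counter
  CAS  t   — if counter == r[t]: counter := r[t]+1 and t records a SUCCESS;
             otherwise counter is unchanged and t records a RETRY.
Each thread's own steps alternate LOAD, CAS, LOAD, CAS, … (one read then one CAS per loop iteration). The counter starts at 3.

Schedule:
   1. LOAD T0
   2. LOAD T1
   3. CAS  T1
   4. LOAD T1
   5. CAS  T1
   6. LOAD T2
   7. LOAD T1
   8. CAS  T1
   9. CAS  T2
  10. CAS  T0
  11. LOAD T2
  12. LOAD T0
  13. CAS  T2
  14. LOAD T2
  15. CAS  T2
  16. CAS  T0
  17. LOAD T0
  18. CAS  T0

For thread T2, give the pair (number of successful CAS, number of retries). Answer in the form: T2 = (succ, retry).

T2 = (2, 1)

1. LOAD T0 → mem=3 r[T0]=3 [LOAD]
2. LOAD T1 → mem=3 r[T1]=3 [LOAD]
3. CAS T1 → mem=4 r[T1]=3 [OK]
4. LOAD T1 → mem=4 r[T1]=4 [LOAD]
5. CAS T1 → mem=5 r[T1]=4 [OK]
6. LOAD T2 → mem=5 r[T2]=5 [LOAD]
7. LOAD T1 → mem=5 r[T1]=5 [LOAD]
8. CAS T1 → mem=6 r[T1]=5 [OK]
9. CAS T2 → mem=6 r[T2]=5 [RETRY]
10. CAS T0 → mem=6 r[T0]=3 [RETRY]
11. LOAD T2 → mem=6 r[T2]=6 [LOAD]
12. LOAD T0 → mem=6 r[T0]=6 [LOAD]
13. CAS T2 → mem=7 r[T2]=6 [OK]
14. LOAD T2 → mem=7 r[T2]=7 [LOAD]
15. CAS T2 → mem=8 r[T2]=7 [OK]
16. CAS T0 → mem=8 r[T0]=6 [RETRY]
17. LOAD T0 → mem=8 r[T0]=8 [LOAD]
18. CAS T0 → mem=9 r[T0]=8 [OK]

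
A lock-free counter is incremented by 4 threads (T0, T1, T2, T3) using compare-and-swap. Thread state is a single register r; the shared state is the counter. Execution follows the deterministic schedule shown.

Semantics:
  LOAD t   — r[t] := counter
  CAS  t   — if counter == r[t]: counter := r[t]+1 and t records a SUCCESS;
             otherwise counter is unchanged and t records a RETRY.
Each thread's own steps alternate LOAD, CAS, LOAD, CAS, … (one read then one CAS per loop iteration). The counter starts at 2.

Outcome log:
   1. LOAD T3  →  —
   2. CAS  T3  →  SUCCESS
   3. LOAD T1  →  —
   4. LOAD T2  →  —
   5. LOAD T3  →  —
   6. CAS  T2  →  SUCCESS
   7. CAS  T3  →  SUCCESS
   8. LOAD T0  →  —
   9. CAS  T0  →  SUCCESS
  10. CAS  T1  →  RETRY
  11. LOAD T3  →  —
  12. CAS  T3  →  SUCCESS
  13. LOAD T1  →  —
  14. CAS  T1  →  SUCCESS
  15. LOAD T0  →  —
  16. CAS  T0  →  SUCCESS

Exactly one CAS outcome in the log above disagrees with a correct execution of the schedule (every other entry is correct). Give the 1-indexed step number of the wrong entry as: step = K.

step = 7

Re-executing:
1. LOAD T3 → mem=2 r[T3]=2 [LOAD]
2. CAS T3 → mem=3 r[T3]=2 [OK]
3. LOAD T1 → mem=3 r[T1]=3 [LOAD]
4. LOAD T2 → mem=3 r[T2]=3 [LOAD]
5. LOAD T3 → mem=3 r[T3]=3 [LOAD]
6. CAS T2 → mem=4 r[T2]=3 [OK]
7. CAS T3 → mem=4 r[T3]=3 [RETRY]
8. LOAD T0 → mem=4 r[T0]=4 [LOAD]
9. CAS T0 → mem=5 r[T0]=4 [OK]
10. CAS T1 → mem=5 r[T1]=3 [RETRY]
11. LOAD T3 → mem=5 r[T3]=5 [LOAD]
12. CAS T3 → mem=6 r[T3]=5 [OK]
13. LOAD T1 → mem=6 r[T1]=6 [LOAD]
14. CAS T1 → mem=7 r[T1]=6 [OK]
15. LOAD T0 → mem=7 r[T0]=7 [LOAD]
16. CAS T0 → mem=8 r[T0]=7 [OK]
Mismatch at 7.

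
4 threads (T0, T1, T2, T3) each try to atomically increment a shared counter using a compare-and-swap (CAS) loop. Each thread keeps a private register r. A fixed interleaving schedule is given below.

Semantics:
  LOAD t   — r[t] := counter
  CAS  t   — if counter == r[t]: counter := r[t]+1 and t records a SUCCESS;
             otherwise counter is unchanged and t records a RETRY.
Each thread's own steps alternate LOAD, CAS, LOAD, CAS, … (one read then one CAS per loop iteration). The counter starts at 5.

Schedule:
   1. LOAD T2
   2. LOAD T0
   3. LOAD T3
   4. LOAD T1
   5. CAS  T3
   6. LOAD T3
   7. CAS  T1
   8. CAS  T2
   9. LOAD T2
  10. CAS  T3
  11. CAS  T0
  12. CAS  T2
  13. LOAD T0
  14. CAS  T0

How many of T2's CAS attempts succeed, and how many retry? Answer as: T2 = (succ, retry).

T2 = (0, 2)

   1) LOAD T2:  M=5  r_T2=5
   2) LOAD T0:  M=5  r_T0=5
   3) LOAD T3:  M=5  r_T3=5
   4) LOAD T1:  M=5  r_T1=5
   5) CAS  T3:  M=6  r_T3=5 ✓
   6) LOAD T3:  M=6  r_T3=6
   7) CAS  T1:  M=6  r_T1=5 ✗
   8) CAS  T2:  M=6  r_T2=5 ✗
   9) LOAD T2:  M=6  r_T2=6
  10) CAS  T3:  M=7  r_T3=6 ✓
  11) CAS  T0:  M=7  r_T0=5 ✗
  12) CAS  T2:  M=7  r_T2=6 ✗
  13) LOAD T0:  M=7  r_T0=7
  14) CAS  T0:  M=8  r_T0=7 ✓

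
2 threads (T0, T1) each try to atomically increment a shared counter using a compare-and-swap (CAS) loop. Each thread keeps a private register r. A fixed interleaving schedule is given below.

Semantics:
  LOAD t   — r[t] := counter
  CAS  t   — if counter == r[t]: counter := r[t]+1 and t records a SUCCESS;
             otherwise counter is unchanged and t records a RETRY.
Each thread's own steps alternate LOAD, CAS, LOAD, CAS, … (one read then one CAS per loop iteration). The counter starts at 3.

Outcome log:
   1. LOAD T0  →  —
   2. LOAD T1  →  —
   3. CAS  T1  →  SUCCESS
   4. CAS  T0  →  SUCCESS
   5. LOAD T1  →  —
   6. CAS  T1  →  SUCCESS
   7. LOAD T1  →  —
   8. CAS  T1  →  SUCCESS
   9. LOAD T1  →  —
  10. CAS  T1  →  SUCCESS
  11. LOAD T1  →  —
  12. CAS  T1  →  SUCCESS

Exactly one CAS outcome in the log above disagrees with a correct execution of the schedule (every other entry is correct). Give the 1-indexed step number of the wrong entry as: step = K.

step = 4

Correct run:
[1] T0.load  rd  (counter 3, T0.r 3)
[2] T1.load  rd  (counter 3, T1.r 3)
[3] T1.cas  hit  (counter 4, T1.r 3)
[4] T0.cas  miss  (counter 4, T0.r 3)
[5] T1.load  rd  (counter 4, T1.r 4)
[6] T1.cas  hit  (counter 5, T1.r 4)
[7] T1.load  rd  (counter 5, T1.r 5)
[8] T1.cas  hit  (counter 6, T1.r 5)
[9] T1.load  rd  (counter 6, T1.r 6)
[10] T1.cas  hit  (counter 7, T1.r 6)
[11] T1.load  rd  (counter 7, T1.r 7)
[12] T1.cas  hit  (counter 8, T1.r 7)
Mismatch at 4.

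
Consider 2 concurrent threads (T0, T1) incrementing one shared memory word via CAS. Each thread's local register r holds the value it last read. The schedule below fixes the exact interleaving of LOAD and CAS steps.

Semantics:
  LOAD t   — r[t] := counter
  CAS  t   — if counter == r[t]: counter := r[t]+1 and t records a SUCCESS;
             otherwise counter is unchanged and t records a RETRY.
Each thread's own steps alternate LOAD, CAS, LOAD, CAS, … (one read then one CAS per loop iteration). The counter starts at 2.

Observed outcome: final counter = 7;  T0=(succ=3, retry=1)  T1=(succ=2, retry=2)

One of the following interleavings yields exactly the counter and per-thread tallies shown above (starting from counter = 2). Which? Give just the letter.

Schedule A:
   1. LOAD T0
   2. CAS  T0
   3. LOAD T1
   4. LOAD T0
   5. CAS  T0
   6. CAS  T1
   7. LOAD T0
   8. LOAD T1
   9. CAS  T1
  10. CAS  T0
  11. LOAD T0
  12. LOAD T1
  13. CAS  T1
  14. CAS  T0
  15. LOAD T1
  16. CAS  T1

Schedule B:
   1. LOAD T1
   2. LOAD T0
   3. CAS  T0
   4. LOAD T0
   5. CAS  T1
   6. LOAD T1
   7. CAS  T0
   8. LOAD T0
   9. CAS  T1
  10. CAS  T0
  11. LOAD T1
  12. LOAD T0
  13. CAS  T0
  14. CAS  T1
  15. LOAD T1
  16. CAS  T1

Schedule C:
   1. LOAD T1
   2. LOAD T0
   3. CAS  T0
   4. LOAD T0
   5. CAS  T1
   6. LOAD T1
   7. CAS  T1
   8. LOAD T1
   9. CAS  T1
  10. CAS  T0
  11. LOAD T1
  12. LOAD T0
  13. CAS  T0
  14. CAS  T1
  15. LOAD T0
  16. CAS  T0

C

Run C:
   1) LOAD T1:  M=2  r_T1=2
   2) LOAD T0:  M=2  r_T0=2
   3) CAS  T0:  M=3  r_T0=2 ✓
   4) LOAD T0:  M=3  r_T0=3
   5) CAS  T1:  M=3  r_T1=2 ✗
   6) LOAD T1:  M=3  r_T1=3
   7) CAS  T1:  M=4  r_T1=3 ✓
   8) LOAD T1:  M=4  r_T1=4
   9) CAS  T1:  M=5  r_T1=4 ✓
  10) CAS  T0:  M=5  r_T0=3 ✗
  11) LOAD T1:  M=5  r_T1=5
  12) LOAD T0:  M=5  r_T0=5
  13) CAS  T0:  M=6  r_T0=5 ✓
  14) CAS  T1:  M=6  r_T1=5 ✗
  15) LOAD T0:  M=6  r_T0=6
  16) CAS  T0:  M=7  r_T0=6 ✓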